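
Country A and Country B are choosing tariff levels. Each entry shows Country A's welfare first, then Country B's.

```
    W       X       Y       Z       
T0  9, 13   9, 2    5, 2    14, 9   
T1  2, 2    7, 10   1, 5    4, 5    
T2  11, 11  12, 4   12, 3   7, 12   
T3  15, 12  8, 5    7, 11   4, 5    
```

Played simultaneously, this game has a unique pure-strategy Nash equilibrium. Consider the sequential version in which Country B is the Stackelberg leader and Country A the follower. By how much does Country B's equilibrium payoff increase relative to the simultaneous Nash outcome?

0

Solve by backward induction (Country B leads).
- W → Country A plays T3 (best of 9, 2, 11, 15); Country B gets 12.
- X → Country A plays T2 (best of 9, 7, 12, 8); Country B gets 4.
- Y → Country A plays T2 (best of 5, 1, 12, 7); Country B gets 3.
- Z → Country A plays T0 (best of 14, 4, 7, 4); Country B gets 9.
Among 12, 4, 3, 9, the best is 12 at W. Subgame-perfect outcome: (T3, W) with payoffs (15, 12).
For the simultaneous game, intersect best replies.
Country A's best replies: W→T3; X→T2; Y→T2; Z→T0.
Country B's best replies: T0→W; T1→X; T2→Z; T3→W.
The unique mutual best reply is (T3, W), giving (15, 12).
Country B's commitment gain: 12 − 12 = 0.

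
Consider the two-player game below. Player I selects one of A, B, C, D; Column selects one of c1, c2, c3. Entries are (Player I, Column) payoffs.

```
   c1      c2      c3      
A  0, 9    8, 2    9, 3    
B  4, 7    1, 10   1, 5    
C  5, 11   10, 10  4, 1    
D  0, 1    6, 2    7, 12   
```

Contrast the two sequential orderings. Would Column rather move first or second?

If Player I leads: Column's best replies are A→c1, B→c2, C→c1, D→c3; Player I's induced payoffs 0, 1, 5, 7; outcome (D, c3), payoffs (7, 12).
If Column leads: Player I's best replies are c1→C, c2→C, c3→A; Column's induced payoffs 11, 10, 3; outcome (C, c1), payoffs (5, 11).
Column gets 11 moving first and 12 moving second, so Column prefers to move second.

second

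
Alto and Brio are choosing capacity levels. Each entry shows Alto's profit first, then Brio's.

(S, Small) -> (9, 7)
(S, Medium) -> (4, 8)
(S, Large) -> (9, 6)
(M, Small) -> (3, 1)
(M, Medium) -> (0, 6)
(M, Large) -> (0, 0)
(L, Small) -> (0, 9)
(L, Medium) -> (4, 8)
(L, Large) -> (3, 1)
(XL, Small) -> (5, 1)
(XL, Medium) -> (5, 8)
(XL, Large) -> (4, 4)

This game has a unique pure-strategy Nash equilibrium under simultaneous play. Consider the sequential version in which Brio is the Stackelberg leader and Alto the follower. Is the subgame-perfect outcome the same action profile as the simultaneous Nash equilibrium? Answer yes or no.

Solve by backward induction (Brio leads).
- Small: Alto compares 9, 3, 0, 5 and picks S; Brio would get 7.
- Medium: Alto compares 4, 0, 4, 5 and picks XL; Brio would get 8.
- Large: Alto compares 9, 0, 3, 4 and picks S; Brio would get 6.
Among 7, 8, 6, the best is 8 at Medium. Subgame-perfect outcome: (XL, Medium) with payoffs (5, 8).
Now find the simultaneous Nash equilibrium.
Alto's best replies: Small→S; Medium→XL; Large→S.
Brio's best replies: S→Medium; M→Medium; L→Small; XL→Medium.
The unique mutual best reply is (XL, Medium), giving (5, 8).
Sequential outcome (XL, Medium) coincides with the Nash profile (XL, Medium).

yes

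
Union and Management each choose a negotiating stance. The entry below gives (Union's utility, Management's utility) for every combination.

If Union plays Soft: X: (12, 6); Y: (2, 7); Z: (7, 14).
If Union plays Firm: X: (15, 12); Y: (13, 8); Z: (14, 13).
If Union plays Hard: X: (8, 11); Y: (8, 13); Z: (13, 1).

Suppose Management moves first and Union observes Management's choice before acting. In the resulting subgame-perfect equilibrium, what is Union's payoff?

Solve by backward induction (Management leads).
- X: Union compares 12, 15, 8 and picks Firm; Management would get 12.
- Y: Union compares 2, 13, 8 and picks Firm; Management would get 8.
- Z: Union compares 7, 14, 13 and picks Firm; Management would get 13.
Maximizing over 12, 8, 13, Management chooses Z. Subgame-perfect outcome: (Firm, Z) with payoffs (14, 13).

14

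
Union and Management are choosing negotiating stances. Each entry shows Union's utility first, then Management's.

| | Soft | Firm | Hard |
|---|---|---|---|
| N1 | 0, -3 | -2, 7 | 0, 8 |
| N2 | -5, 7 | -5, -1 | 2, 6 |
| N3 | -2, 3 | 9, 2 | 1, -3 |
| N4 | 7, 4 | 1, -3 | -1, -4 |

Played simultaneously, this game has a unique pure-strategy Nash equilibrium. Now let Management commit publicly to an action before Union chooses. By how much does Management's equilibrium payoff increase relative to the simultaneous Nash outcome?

Backward induction with Management moving first.
- Soft: Union compares 0, -5, -2, 7 and picks N4; Management would get 4.
- Firm: Union compares -2, -5, 9, 1 and picks N3; Management would get 2.
- Hard: Union compares 0, 2, 1, -1 and picks N2; Management would get 6.
Among 4, 2, 6, the best is 6 at Hard. Subgame-perfect outcome: (N2, Hard) with payoffs (2, 6).
Under simultaneous play:
Union's best replies: Soft→N4; Firm→N3; Hard→N2.
Management's best replies: N1→Hard; N2→Soft; N3→Soft; N4→Soft.
Only (N4, Soft) has each player best-responding; Nash payoffs (7, 4).
Management's commitment gain: 6 − 4 = 2.

2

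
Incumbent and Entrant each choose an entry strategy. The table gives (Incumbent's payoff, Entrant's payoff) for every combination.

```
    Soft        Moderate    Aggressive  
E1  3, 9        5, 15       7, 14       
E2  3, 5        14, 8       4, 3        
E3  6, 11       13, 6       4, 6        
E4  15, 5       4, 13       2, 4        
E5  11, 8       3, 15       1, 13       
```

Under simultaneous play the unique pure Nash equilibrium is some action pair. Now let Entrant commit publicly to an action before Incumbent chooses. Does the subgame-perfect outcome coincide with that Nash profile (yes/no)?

no

Incumbent best-responds to each possible Entrant move:
- Soft → Incumbent plays E4 (best of 3, 3, 6, 15, 11); Entrant gets 5.
- Moderate → Incumbent plays E2 (best of 5, 14, 13, 4, 3); Entrant gets 8.
- Aggressive → Incumbent plays E1 (best of 7, 4, 4, 2, 1); Entrant gets 14.
Maximizing over 5, 8, 14, Entrant chooses Aggressive. Subgame-perfect outcome: (E1, Aggressive) with payoffs (7, 14).
Under simultaneous play:
Incumbent's best replies: Soft→E4; Moderate→E2; Aggressive→E1.
Entrant's best replies: E1→Moderate; E2→Moderate; E3→Soft; E4→Moderate; E5→Moderate.
The unique mutual best reply is (E2, Moderate), giving (14, 8).
Sequential outcome (E1, Aggressive) differs from the Nash profile (E2, Moderate).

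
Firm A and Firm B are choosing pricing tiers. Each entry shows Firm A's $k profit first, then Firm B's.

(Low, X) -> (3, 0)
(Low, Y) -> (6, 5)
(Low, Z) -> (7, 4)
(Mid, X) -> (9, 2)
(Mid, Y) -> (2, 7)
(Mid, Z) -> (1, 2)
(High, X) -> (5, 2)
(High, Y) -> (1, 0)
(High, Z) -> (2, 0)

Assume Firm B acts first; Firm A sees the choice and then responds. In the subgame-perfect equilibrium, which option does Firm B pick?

Y

Backward induction with Firm B moving first.
- X: BR = Mid, leader payoff 2.
- Y: BR = Low, leader payoff 5.
- Z: BR = Low, leader payoff 4.
Firm B's induced payoffs are 2, 5, 4, so Firm B commits to Y. Subgame-perfect outcome: (Low, Y) with payoffs (6, 5).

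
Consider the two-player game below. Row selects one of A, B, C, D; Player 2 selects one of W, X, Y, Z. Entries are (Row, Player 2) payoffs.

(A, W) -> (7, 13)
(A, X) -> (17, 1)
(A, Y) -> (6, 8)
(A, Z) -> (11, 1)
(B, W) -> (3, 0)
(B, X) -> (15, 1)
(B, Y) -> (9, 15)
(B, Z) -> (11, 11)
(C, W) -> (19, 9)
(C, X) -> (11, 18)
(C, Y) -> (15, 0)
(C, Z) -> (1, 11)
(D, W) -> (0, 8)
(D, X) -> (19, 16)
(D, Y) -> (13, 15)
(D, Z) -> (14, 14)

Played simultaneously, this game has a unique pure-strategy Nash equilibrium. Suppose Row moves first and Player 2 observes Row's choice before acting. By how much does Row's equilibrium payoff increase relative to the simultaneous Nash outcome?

0

Player 2 best-responds to each possible Row move:
- A: BR = W, leader payoff 7.
- B: BR = Y, leader payoff 9.
- C: BR = X, leader payoff 11.
- D: BR = X, leader payoff 19.
Among 7, 9, 11, 19, the best is 19 at D. Subgame-perfect outcome: (D, X) with payoffs (19, 16).
For the simultaneous game, intersect best replies.
Row's best replies: W→C; X→D; Y→C; Z→D.
Player 2's best replies: A→W; B→Y; C→X; D→X.
The unique mutual best reply is (D, X), giving (19, 16).
Row's commitment gain: 19 − 19 = 0.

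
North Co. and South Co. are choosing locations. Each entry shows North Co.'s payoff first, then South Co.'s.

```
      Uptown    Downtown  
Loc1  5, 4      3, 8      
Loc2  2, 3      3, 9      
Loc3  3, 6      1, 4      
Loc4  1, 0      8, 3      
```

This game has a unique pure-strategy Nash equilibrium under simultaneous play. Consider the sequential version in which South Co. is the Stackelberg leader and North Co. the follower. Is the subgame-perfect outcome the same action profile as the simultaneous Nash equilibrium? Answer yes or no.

Work backward from North Co.'s decision.
- Uptown → North Co. plays Loc1 (best of 5, 2, 3, 1); South Co. gets 4.
- Downtown → North Co. plays Loc4 (best of 3, 3, 1, 8); South Co. gets 3.
Among 4, 3, the best is 4 at Uptown. Subgame-perfect outcome: (Loc1, Uptown) with payoffs (5, 4).
For the simultaneous game, intersect best replies.
North Co.'s best replies: Uptown→Loc1; Downtown→Loc4.
South Co.'s best replies: Loc1→Downtown; Loc2→Downtown; Loc3→Uptown; Loc4→Downtown.
The unique mutual best reply is (Loc4, Downtown), giving (8, 3).
Sequential outcome (Loc1, Uptown) differs from the Nash profile (Loc4, Downtown).

no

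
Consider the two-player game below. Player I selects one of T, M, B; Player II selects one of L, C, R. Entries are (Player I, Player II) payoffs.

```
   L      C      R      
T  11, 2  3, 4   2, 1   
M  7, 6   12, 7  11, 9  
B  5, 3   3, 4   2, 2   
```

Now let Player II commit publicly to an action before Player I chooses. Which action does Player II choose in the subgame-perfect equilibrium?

Backward induction with Player II moving first.
- L → Player I plays T (best of 11, 7, 5); Player II gets 2.
- C → Player I plays M (best of 3, 12, 3); Player II gets 7.
- R → Player I plays M (best of 2, 11, 2); Player II gets 9.
Among 2, 7, 9, the best is 9 at R. Subgame-perfect outcome: (M, R) with payoffs (11, 9).

R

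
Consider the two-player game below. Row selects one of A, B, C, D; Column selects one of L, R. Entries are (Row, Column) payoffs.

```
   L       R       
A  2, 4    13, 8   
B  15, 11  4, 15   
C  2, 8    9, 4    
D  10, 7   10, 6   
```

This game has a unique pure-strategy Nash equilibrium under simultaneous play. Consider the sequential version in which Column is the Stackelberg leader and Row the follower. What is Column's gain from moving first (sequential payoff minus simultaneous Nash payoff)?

3

Work backward from Row's decision.
- L: Row compares 2, 15, 2, 10 and picks B; Column would get 11.
- R: Row compares 13, 4, 9, 10 and picks A; Column would get 8.
Among 11, 8, the best is 11 at L. Subgame-perfect outcome: (B, L) with payoffs (15, 11).
Now find the simultaneous Nash equilibrium.
Row's best replies: L→B; R→A.
Column's best replies: A→R; B→R; C→L; D→L.
The unique mutual best reply is (A, R), giving (13, 8).
Column's commitment gain: 11 − 8 = 3.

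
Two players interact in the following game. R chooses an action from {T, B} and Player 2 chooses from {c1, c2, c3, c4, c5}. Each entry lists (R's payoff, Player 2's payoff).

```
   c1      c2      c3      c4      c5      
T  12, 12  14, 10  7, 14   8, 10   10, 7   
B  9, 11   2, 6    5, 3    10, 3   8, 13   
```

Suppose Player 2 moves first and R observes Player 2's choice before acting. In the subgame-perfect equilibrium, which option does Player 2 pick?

Solve by backward induction (Player 2 leads).
- c1: BR = T, leader payoff 12.
- c2: BR = T, leader payoff 10.
- c3: BR = T, leader payoff 14.
- c4: BR = B, leader payoff 3.
- c5: BR = T, leader payoff 7.
Among 12, 10, 14, 3, 7, the best is 14 at c3. Subgame-perfect outcome: (T, c3) with payoffs (7, 14).

c3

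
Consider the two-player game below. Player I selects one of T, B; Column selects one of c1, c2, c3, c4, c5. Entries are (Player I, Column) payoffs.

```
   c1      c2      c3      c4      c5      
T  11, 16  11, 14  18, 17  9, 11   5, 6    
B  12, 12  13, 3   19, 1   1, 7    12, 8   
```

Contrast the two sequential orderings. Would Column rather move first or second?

second

If Player I leads: Column's best replies are T→c3, B→c1; Player I's induced payoffs 18, 12; outcome (T, c3), payoffs (18, 17).
If Column leads: Player I's best replies are c1→B, c2→B, c3→B, c4→T, c5→B; Column's induced payoffs 12, 3, 1, 11, 8; outcome (B, c1), payoffs (12, 12).
Column gets 12 moving first and 17 moving second, so Column prefers to move second.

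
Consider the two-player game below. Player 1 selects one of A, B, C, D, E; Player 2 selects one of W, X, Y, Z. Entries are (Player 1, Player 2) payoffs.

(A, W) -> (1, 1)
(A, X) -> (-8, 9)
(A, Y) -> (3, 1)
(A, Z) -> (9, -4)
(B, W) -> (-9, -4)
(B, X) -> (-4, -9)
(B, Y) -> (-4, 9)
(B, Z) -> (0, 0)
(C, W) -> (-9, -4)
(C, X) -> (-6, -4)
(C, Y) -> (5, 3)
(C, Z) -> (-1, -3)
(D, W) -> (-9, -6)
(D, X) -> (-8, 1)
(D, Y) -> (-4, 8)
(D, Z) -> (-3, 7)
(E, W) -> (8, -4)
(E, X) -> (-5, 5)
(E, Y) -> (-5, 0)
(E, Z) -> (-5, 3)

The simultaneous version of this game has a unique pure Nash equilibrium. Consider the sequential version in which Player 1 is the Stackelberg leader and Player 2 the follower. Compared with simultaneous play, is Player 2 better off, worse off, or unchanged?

unchanged

Solve by backward induction (Player 1 leads).
- A → Player 2 plays X (best of 1, 9, 1, -4); Player 1 gets -8.
- B → Player 2 plays Y (best of -4, -9, 9, 0); Player 1 gets -4.
- C → Player 2 plays Y (best of -4, -4, 3, -3); Player 1 gets 5.
- D → Player 2 plays Y (best of -6, 1, 8, 7); Player 1 gets -4.
- E → Player 2 plays X (best of -4, 5, 0, 3); Player 1 gets -5.
Player 1's induced payoffs are -8, -4, 5, -4, -5, so Player 1 commits to C. Subgame-perfect outcome: (C, Y) with payoffs (5, 3).
Under simultaneous play:
Player 1's best replies: W→E; X→B; Y→C; Z→A.
Player 2's best replies: A→X; B→Y; C→Y; D→Y; E→X.
Only (C, Y) has each player best-responding; Nash payoffs (5, 3).
Player 2 earns 3 sequentially versus 3 at the Nash outcome: unchanged.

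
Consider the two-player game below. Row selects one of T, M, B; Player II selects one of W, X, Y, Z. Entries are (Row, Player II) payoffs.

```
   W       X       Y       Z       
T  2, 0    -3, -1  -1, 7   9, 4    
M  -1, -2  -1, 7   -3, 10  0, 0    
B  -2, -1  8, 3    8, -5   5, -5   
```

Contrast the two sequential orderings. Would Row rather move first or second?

If Row leads: Player II's best replies are T→Y, M→Y, B→X; Row's induced payoffs -1, -3, 8; outcome (B, X), payoffs (8, 3).
If Player II leads: Row's best replies are W→T, X→B, Y→B, Z→T; Player II's induced payoffs 0, 3, -5, 4; outcome (T, Z), payoffs (9, 4).
Row gets 8 moving first and 9 moving second, so Row prefers to move second.

second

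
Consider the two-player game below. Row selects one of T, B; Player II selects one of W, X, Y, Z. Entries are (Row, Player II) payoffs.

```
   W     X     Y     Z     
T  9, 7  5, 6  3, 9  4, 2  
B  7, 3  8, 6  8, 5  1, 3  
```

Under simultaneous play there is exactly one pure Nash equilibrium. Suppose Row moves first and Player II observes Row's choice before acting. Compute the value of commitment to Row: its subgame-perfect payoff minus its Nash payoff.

Backward induction with Row moving first.
- T: Player II compares 7, 6, 9, 2 and picks Y; Row would get 3.
- B: Player II compares 3, 6, 5, 3 and picks X; Row would get 8.
Among 3, 8, the best is 8 at B. Subgame-perfect outcome: (B, X) with payoffs (8, 6).
For the simultaneous game, intersect best replies.
Row's best replies: W→T; X→B; Y→B; Z→T.
Player II's best replies: T→Y; B→X.
The unique mutual best reply is (B, X), giving (8, 6).
Row's commitment gain: 8 − 8 = 0.

0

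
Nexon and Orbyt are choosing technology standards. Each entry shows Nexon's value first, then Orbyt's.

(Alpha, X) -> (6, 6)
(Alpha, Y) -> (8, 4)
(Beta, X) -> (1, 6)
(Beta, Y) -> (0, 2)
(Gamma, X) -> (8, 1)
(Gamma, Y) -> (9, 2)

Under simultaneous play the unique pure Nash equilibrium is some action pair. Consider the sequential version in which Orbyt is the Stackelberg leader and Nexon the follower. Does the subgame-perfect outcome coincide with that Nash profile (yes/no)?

yes

Work backward from Nexon's decision.
- X → Nexon plays Gamma (best of 6, 1, 8); Orbyt gets 1.
- Y → Nexon plays Gamma (best of 8, 0, 9); Orbyt gets 2.
Orbyt's induced payoffs are 1, 2, so Orbyt commits to Y. Subgame-perfect outcome: (Gamma, Y) with payoffs (9, 2).
Under simultaneous play:
Nexon's best replies: X→Gamma; Y→Gamma.
Orbyt's best replies: Alpha→X; Beta→X; Gamma→Y.
The unique mutual best reply is (Gamma, Y), giving (9, 2).
Sequential outcome (Gamma, Y) coincides with the Nash profile (Gamma, Y).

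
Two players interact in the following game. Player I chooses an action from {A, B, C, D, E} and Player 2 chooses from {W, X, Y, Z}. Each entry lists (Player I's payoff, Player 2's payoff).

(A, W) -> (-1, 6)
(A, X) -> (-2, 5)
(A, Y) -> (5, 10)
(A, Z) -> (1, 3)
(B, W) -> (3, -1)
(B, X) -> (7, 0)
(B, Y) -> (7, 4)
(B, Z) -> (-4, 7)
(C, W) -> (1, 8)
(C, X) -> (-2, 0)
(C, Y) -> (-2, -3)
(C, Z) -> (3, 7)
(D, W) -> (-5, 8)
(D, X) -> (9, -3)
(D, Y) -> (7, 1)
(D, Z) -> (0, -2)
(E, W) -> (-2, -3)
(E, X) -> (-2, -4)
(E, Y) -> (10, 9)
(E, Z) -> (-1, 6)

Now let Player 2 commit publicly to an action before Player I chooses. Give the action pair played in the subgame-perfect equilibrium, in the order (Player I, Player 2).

Player I best-responds to each possible Player 2 move:
- W → Player I plays B (best of -1, 3, 1, -5, -2); Player 2 gets -1.
- X → Player I plays D (best of -2, 7, -2, 9, -2); Player 2 gets -3.
- Y → Player I plays E (best of 5, 7, -2, 7, 10); Player 2 gets 9.
- Z → Player I plays C (best of 1, -4, 3, 0, -1); Player 2 gets 7.
Player 2's induced payoffs are -1, -3, 9, 7, so Player 2 commits to Y. Subgame-perfect outcome: (E, Y) with payoffs (10, 9).

(E, Y)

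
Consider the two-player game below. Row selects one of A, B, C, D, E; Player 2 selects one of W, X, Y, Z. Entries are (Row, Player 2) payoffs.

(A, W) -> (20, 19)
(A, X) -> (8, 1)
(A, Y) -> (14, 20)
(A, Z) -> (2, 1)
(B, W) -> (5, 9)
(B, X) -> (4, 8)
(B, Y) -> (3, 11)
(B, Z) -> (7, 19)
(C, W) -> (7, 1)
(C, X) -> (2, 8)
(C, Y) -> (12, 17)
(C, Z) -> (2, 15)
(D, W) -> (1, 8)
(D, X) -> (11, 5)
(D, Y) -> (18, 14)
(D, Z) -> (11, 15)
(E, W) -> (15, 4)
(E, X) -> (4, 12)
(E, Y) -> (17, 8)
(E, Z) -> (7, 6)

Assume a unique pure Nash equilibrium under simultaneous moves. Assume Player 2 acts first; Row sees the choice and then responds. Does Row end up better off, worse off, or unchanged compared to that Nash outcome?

better off

Work backward from Row's decision.
- W: BR = A, leader payoff 19.
- X: BR = D, leader payoff 5.
- Y: BR = D, leader payoff 14.
- Z: BR = D, leader payoff 15.
Maximizing over 19, 5, 14, 15, Player 2 chooses W. Subgame-perfect outcome: (A, W) with payoffs (20, 19).
Under simultaneous play:
Row's best replies: W→A; X→D; Y→D; Z→D.
Player 2's best replies: A→Y; B→Z; C→Y; D→Z; E→X.
The unique mutual best reply is (D, Z), giving (11, 15).
Row earns 20 sequentially versus 11 at the Nash outcome: better off.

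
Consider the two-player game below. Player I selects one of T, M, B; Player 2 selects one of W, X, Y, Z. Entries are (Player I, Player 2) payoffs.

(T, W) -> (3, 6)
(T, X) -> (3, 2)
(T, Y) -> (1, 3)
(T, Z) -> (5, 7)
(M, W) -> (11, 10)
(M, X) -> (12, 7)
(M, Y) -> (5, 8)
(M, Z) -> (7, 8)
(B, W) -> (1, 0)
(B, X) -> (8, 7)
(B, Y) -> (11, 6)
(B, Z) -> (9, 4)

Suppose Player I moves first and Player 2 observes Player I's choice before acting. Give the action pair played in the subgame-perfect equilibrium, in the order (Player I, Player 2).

Solve by backward induction (Player I leads).
- T: BR = Z, leader payoff 5.
- M: BR = W, leader payoff 11.
- B: BR = X, leader payoff 8.
Player I's induced payoffs are 5, 11, 8, so Player I commits to M. Subgame-perfect outcome: (M, W) with payoffs (11, 10).

(M, W)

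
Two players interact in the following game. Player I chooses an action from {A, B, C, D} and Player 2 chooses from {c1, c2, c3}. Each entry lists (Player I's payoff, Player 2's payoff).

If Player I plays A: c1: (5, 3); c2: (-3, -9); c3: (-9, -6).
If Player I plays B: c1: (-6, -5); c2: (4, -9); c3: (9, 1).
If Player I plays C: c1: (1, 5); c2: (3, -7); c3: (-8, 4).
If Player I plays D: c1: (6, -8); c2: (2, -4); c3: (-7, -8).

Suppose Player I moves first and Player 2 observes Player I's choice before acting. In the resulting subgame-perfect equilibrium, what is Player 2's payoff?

1

Player 2 best-responds to each possible Player I move:
- A: BR = c1, leader payoff 5.
- B: BR = c3, leader payoff 9.
- C: BR = c1, leader payoff 1.
- D: BR = c2, leader payoff 2.
Among 5, 9, 1, 2, the best is 9 at B. Subgame-perfect outcome: (B, c3) with payoffs (9, 1).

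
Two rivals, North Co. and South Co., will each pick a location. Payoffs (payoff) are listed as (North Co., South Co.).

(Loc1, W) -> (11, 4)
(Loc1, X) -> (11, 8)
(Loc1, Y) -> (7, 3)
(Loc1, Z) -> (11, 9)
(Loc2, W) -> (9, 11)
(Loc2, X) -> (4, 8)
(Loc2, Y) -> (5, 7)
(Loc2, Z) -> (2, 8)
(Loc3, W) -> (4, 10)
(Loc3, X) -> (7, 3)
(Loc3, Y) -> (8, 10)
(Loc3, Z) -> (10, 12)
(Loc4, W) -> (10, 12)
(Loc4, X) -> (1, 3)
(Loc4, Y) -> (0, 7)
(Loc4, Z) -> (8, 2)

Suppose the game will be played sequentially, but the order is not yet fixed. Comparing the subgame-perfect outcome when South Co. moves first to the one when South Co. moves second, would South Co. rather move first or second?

If North Co. leads: South Co.'s best replies are Loc1→Z, Loc2→W, Loc3→Z, Loc4→W; North Co.'s induced payoffs 11, 9, 10, 10; outcome (Loc1, Z), payoffs (11, 9).
If South Co. leads: North Co.'s best replies are W→Loc1, X→Loc1, Y→Loc3, Z→Loc1; South Co.'s induced payoffs 4, 8, 10, 9; outcome (Loc3, Y), payoffs (8, 10).
South Co. gets 10 moving first and 9 moving second, so South Co. prefers to move first.

first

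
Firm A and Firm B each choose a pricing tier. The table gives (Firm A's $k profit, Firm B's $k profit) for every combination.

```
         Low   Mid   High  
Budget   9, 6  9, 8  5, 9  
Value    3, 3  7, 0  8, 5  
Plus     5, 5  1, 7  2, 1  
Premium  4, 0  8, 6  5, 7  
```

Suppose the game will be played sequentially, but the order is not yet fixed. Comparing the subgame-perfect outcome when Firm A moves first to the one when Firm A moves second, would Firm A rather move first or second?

If Firm A leads: Firm B's best replies are Budget→High, Value→High, Plus→Mid, Premium→High; Firm A's induced payoffs 5, 8, 1, 5; outcome (Value, High), payoffs (8, 5).
If Firm B leads: Firm A's best replies are Low→Budget, Mid→Budget, High→Value; Firm B's induced payoffs 6, 8, 5; outcome (Budget, Mid), payoffs (9, 8).
Firm A gets 8 moving first and 9 moving second, so Firm A prefers to move second.

second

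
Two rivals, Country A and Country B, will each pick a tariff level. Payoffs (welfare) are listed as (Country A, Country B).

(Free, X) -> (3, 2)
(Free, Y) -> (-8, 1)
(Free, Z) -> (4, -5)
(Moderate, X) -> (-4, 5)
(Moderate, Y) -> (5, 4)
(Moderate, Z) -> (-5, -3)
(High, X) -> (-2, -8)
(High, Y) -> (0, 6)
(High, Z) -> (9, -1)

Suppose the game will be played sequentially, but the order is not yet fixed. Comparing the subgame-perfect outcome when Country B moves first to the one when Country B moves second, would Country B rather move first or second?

first

If Country A leads: Country B's best replies are Free→X, Moderate→X, High→Y; Country A's induced payoffs 3, -4, 0; outcome (Free, X), payoffs (3, 2).
If Country B leads: Country A's best replies are X→Free, Y→Moderate, Z→High; Country B's induced payoffs 2, 4, -1; outcome (Moderate, Y), payoffs (5, 4).
Country B gets 4 moving first and 2 moving second, so Country B prefers to move first.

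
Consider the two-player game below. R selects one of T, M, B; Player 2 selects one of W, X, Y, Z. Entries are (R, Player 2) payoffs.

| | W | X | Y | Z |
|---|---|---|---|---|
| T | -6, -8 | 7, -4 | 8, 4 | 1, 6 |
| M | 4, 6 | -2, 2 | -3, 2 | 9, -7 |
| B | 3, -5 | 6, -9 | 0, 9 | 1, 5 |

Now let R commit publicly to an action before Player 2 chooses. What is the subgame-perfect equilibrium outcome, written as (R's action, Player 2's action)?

Work backward from Player 2's decision.
- T: BR = Z, leader payoff 1.
- M: BR = W, leader payoff 4.
- B: BR = Y, leader payoff 0.
Maximizing over 1, 4, 0, R chooses M. Subgame-perfect outcome: (M, W) with payoffs (4, 6).

(M, W)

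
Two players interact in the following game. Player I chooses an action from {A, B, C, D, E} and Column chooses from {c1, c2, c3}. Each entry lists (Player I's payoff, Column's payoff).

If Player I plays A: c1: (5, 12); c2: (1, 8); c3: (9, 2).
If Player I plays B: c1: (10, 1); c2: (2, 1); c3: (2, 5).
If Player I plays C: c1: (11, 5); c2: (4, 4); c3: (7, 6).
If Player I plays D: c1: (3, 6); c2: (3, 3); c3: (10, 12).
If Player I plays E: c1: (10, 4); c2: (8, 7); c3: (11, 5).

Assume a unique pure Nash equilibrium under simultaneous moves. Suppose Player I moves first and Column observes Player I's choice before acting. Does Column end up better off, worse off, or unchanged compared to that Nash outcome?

Backward induction with Player I moving first.
- A: BR = c1, leader payoff 5.
- B: BR = c3, leader payoff 2.
- C: BR = c3, leader payoff 7.
- D: BR = c3, leader payoff 10.
- E: BR = c2, leader payoff 8.
Among 5, 2, 7, 10, 8, the best is 10 at D. Subgame-perfect outcome: (D, c3) with payoffs (10, 12).
For the simultaneous game, intersect best replies.
Player I's best replies: c1→C; c2→E; c3→E.
Column's best replies: A→c1; B→c3; C→c3; D→c3; E→c2.
The unique mutual best reply is (E, c2), giving (8, 7).
Column earns 12 sequentially versus 7 at the Nash outcome: better off.

better off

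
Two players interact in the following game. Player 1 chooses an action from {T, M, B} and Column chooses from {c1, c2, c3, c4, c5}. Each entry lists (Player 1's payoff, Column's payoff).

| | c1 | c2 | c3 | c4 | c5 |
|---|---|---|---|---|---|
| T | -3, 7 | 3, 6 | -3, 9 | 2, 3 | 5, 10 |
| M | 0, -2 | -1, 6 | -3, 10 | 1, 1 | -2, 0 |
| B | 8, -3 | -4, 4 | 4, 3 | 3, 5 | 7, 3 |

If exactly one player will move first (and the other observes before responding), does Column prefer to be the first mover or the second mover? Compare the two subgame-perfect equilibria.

second

If Player 1 leads: Column's best replies are T→c5, M→c3, B→c4; Player 1's induced payoffs 5, -3, 3; outcome (T, c5), payoffs (5, 10).
If Column leads: Player 1's best replies are c1→B, c2→T, c3→B, c4→B, c5→B; Column's induced payoffs -3, 6, 3, 5, 3; outcome (T, c2), payoffs (3, 6).
Column gets 6 moving first and 10 moving second, so Column prefers to move second.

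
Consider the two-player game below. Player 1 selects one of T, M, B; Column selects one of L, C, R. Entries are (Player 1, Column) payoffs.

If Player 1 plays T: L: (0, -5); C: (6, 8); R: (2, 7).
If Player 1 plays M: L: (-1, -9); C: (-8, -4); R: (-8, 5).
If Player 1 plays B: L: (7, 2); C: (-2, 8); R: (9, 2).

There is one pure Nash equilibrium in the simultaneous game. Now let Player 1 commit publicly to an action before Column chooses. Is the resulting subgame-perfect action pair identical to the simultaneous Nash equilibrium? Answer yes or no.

yes

Column best-responds to each possible Player 1 move:
- T: Column compares -5, 8, 7 and picks C; Player 1 would get 6.
- M: Column compares -9, -4, 5 and picks R; Player 1 would get -8.
- B: Column compares 2, 8, 2 and picks C; Player 1 would get -2.
Among 6, -8, -2, the best is 6 at T. Subgame-perfect outcome: (T, C) with payoffs (6, 8).
For the simultaneous game, intersect best replies.
Player 1's best replies: L→B; C→T; R→B.
Column's best replies: T→C; M→R; B→C.
The unique mutual best reply is (T, C), giving (6, 8).
Sequential outcome (T, C) coincides with the Nash profile (T, C).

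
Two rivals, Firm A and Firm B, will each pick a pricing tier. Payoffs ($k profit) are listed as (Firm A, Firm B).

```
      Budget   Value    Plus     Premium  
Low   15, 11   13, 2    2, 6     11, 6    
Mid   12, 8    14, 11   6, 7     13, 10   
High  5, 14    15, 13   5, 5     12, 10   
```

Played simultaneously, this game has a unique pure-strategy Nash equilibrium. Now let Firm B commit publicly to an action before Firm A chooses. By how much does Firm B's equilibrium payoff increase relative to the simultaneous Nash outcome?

2

Work backward from Firm A's decision.
- Budget: BR = Low, leader payoff 11.
- Value: BR = High, leader payoff 13.
- Plus: BR = Mid, leader payoff 7.
- Premium: BR = Mid, leader payoff 10.
Maximizing over 11, 13, 7, 10, Firm B chooses Value. Subgame-perfect outcome: (High, Value) with payoffs (15, 13).
Now find the simultaneous Nash equilibrium.
Firm A's best replies: Budget→Low; Value→High; Plus→Mid; Premium→Mid.
Firm B's best replies: Low→Budget; Mid→Value; High→Budget.
Only (Low, Budget) has each player best-responding; Nash payoffs (15, 11).
Firm B's commitment gain: 13 − 11 = 2.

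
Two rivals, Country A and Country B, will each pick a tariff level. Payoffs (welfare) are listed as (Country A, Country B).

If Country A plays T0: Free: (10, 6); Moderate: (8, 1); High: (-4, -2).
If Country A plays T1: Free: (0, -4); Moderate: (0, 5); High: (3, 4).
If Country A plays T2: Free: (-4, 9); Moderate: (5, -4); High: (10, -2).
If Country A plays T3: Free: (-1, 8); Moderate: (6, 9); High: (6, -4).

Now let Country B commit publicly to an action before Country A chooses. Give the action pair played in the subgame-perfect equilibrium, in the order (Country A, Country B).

Work backward from Country A's decision.
- Free: Country A compares 10, 0, -4, -1 and picks T0; Country B would get 6.
- Moderate: Country A compares 8, 0, 5, 6 and picks T0; Country B would get 1.
- High: Country A compares -4, 3, 10, 6 and picks T2; Country B would get -2.
Maximizing over 6, 1, -2, Country B chooses Free. Subgame-perfect outcome: (T0, Free) with payoffs (10, 6).

(T0, Free)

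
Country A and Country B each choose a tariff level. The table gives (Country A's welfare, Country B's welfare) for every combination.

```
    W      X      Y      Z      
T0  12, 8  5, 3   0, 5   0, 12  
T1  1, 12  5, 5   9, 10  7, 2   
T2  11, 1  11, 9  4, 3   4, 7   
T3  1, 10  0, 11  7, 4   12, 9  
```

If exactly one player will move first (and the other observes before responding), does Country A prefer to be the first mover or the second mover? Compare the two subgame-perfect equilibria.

first

If Country A leads: Country B's best replies are T0→Z, T1→W, T2→X, T3→X; Country A's induced payoffs 0, 1, 11, 0; outcome (T2, X), payoffs (11, 9).
If Country B leads: Country A's best replies are W→T0, X→T2, Y→T1, Z→T3; Country B's induced payoffs 8, 9, 10, 9; outcome (T1, Y), payoffs (9, 10).
Country A gets 11 moving first and 9 moving second, so Country A prefers to move first.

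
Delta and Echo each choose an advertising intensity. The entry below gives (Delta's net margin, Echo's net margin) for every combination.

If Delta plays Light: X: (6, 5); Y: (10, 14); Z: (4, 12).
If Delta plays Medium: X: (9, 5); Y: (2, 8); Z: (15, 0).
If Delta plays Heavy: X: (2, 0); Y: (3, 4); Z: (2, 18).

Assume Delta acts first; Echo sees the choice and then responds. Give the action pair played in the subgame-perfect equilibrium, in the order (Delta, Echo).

Backward induction with Delta moving first.
- Light → Echo plays Y (best of 5, 14, 12); Delta gets 10.
- Medium → Echo plays Y (best of 5, 8, 0); Delta gets 2.
- Heavy → Echo plays Z (best of 0, 4, 18); Delta gets 2.
Maximizing over 10, 2, 2, Delta chooses Light. Subgame-perfect outcome: (Light, Y) with payoffs (10, 14).

(Light, Y)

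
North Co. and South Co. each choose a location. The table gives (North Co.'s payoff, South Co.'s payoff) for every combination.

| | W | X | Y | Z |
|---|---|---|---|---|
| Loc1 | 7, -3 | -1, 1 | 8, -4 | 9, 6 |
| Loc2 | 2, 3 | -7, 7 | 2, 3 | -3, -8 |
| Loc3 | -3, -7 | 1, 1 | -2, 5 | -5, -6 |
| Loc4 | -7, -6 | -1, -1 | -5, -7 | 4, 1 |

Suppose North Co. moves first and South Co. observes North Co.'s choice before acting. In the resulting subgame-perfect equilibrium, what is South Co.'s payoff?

6

South Co. best-responds to each possible North Co. move:
- Loc1: South Co. compares -3, 1, -4, 6 and picks Z; North Co. would get 9.
- Loc2: South Co. compares 3, 7, 3, -8 and picks X; North Co. would get -7.
- Loc3: South Co. compares -7, 1, 5, -6 and picks Y; North Co. would get -2.
- Loc4: South Co. compares -6, -1, -7, 1 and picks Z; North Co. would get 4.
North Co.'s induced payoffs are 9, -7, -2, 4, so North Co. commits to Loc1. Subgame-perfect outcome: (Loc1, Z) with payoffs (9, 6).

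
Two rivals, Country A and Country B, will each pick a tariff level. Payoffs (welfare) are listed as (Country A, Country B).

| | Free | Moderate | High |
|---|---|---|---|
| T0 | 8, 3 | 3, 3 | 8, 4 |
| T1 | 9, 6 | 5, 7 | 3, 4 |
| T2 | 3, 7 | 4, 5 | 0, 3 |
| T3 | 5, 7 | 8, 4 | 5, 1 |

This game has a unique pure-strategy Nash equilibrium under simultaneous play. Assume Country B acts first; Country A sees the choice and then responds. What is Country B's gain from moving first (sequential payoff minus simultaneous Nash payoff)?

Work backward from Country A's decision.
- Free: BR = T1, leader payoff 6.
- Moderate: BR = T3, leader payoff 4.
- High: BR = T0, leader payoff 4.
Maximizing over 6, 4, 4, Country B chooses Free. Subgame-perfect outcome: (T1, Free) with payoffs (9, 6).
Under simultaneous play:
Country A's best replies: Free→T1; Moderate→T3; High→T0.
Country B's best replies: T0→High; T1→Moderate; T2→Free; T3→Free.
The unique mutual best reply is (T0, High), giving (8, 4).
Country B's commitment gain: 6 − 4 = 2.

2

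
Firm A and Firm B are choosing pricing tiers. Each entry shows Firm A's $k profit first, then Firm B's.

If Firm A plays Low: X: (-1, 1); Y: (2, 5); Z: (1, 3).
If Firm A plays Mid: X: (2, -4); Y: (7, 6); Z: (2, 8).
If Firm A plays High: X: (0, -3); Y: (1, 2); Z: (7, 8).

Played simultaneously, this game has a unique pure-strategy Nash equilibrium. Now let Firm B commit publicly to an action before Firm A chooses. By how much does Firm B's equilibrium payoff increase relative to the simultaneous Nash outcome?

0

Firm A best-responds to each possible Firm B move:
- X → Firm A plays Mid (best of -1, 2, 0); Firm B gets -4.
- Y → Firm A plays Mid (best of 2, 7, 1); Firm B gets 6.
- Z → Firm A plays High (best of 1, 2, 7); Firm B gets 8.
Among -4, 6, 8, the best is 8 at Z. Subgame-perfect outcome: (High, Z) with payoffs (7, 8).
Now find the simultaneous Nash equilibrium.
Firm A's best replies: X→Mid; Y→Mid; Z→High.
Firm B's best replies: Low→Y; Mid→Z; High→Z.
Only (High, Z) has each player best-responding; Nash payoffs (7, 8).
Firm B's commitment gain: 8 − 8 = 0.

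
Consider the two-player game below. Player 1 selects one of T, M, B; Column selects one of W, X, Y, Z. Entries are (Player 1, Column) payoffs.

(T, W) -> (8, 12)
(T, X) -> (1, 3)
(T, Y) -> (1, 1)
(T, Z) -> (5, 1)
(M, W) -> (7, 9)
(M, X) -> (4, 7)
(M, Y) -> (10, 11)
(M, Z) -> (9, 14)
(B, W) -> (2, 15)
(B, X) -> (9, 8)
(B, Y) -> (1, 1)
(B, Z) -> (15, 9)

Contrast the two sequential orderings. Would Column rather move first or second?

second

If Player 1 leads: Column's best replies are T→W, M→Z, B→W; Player 1's induced payoffs 8, 9, 2; outcome (M, Z), payoffs (9, 14).
If Column leads: Player 1's best replies are W→T, X→B, Y→M, Z→B; Column's induced payoffs 12, 8, 11, 9; outcome (T, W), payoffs (8, 12).
Column gets 12 moving first and 14 moving second, so Column prefers to move second.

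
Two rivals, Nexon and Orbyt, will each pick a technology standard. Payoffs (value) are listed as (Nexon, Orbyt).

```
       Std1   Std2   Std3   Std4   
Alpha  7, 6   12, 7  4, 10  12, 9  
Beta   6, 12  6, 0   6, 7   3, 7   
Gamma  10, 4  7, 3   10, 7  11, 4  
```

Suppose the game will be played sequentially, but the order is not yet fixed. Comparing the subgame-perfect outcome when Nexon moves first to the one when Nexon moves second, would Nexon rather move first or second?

second

If Nexon leads: Orbyt's best replies are Alpha→Std3, Beta→Std1, Gamma→Std3; Nexon's induced payoffs 4, 6, 10; outcome (Gamma, Std3), payoffs (10, 7).
If Orbyt leads: Nexon's best replies are Std1→Gamma, Std2→Alpha, Std3→Gamma, Std4→Alpha; Orbyt's induced payoffs 4, 7, 7, 9; outcome (Alpha, Std4), payoffs (12, 9).
Nexon gets 10 moving first and 12 moving second, so Nexon prefers to move second.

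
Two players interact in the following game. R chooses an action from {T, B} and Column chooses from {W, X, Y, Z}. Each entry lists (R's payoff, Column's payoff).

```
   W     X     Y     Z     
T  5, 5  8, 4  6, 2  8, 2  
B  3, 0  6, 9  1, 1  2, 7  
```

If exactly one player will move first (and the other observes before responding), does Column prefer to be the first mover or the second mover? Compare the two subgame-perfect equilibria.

If R leads: Column's best replies are T→W, B→X; R's induced payoffs 5, 6; outcome (B, X), payoffs (6, 9).
If Column leads: R's best replies are W→T, X→T, Y→T, Z→T; Column's induced payoffs 5, 4, 2, 2; outcome (T, W), payoffs (5, 5).
Column gets 5 moving first and 9 moving second, so Column prefers to move second.

second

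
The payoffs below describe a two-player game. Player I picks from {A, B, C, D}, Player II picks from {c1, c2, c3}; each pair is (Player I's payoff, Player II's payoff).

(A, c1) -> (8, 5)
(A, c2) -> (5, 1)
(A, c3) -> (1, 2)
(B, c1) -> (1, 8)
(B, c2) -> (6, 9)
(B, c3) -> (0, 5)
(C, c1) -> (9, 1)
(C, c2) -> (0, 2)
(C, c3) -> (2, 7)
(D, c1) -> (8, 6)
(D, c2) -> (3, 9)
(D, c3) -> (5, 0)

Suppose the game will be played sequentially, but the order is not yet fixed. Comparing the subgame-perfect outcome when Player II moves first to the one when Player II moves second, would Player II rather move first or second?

first

If Player I leads: Player II's best replies are A→c1, B→c2, C→c3, D→c2; Player I's induced payoffs 8, 6, 2, 3; outcome (A, c1), payoffs (8, 5).
If Player II leads: Player I's best replies are c1→C, c2→B, c3→D; Player II's induced payoffs 1, 9, 0; outcome (B, c2), payoffs (6, 9).
Player II gets 9 moving first and 5 moving second, so Player II prefers to move first.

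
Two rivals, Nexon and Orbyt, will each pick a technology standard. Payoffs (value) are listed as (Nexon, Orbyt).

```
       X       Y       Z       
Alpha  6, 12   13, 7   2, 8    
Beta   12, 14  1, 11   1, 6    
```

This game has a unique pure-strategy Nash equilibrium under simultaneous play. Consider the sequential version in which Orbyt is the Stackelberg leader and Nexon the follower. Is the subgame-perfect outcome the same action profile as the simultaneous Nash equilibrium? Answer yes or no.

Backward induction with Orbyt moving first.
- X: BR = Beta, leader payoff 14.
- Y: BR = Alpha, leader payoff 7.
- Z: BR = Alpha, leader payoff 8.
Among 14, 7, 8, the best is 14 at X. Subgame-perfect outcome: (Beta, X) with payoffs (12, 14).
Under simultaneous play:
Nexon's best replies: X→Beta; Y→Alpha; Z→Alpha.
Orbyt's best replies: Alpha→X; Beta→X.
Only (Beta, X) has each player best-responding; Nash payoffs (12, 14).
Sequential outcome (Beta, X) coincides with the Nash profile (Beta, X).

yes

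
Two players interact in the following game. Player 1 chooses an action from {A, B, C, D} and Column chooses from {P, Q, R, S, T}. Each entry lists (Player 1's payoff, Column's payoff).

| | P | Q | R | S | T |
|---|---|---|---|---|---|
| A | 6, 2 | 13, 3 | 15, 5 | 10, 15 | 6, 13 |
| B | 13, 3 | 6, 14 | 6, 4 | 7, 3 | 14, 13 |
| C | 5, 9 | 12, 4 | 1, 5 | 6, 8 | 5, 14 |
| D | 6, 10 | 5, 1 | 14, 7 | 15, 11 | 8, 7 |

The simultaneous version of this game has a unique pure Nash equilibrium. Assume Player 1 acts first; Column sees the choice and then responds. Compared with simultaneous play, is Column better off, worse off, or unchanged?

Work backward from Column's decision.
- A: Column compares 2, 3, 5, 15, 13 and picks S; Player 1 would get 10.
- B: Column compares 3, 14, 4, 3, 13 and picks Q; Player 1 would get 6.
- C: Column compares 9, 4, 5, 8, 14 and picks T; Player 1 would get 5.
- D: Column compares 10, 1, 7, 11, 7 and picks S; Player 1 would get 15.
Player 1's induced payoffs are 10, 6, 5, 15, so Player 1 commits to D. Subgame-perfect outcome: (D, S) with payoffs (15, 11).
Under simultaneous play:
Player 1's best replies: P→B; Q→A; R→A; S→D; T→B.
Column's best replies: A→S; B→Q; C→T; D→S.
The unique mutual best reply is (D, S), giving (15, 11).
Column earns 11 sequentially versus 11 at the Nash outcome: unchanged.

unchanged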